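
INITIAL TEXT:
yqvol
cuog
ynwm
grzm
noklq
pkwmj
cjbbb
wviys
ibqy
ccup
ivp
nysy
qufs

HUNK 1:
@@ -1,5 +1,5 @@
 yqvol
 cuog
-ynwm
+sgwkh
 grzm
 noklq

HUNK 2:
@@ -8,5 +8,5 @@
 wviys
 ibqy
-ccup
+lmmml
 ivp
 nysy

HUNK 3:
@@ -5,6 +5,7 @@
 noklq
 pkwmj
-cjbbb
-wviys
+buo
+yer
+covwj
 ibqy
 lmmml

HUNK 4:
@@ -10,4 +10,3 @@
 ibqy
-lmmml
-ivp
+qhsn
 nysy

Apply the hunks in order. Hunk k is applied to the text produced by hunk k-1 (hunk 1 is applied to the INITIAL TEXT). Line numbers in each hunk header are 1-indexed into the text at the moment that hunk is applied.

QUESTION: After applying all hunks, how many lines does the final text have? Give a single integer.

Hunk 1: at line 1 remove [ynwm] add [sgwkh] -> 13 lines: yqvol cuog sgwkh grzm noklq pkwmj cjbbb wviys ibqy ccup ivp nysy qufs
Hunk 2: at line 8 remove [ccup] add [lmmml] -> 13 lines: yqvol cuog sgwkh grzm noklq pkwmj cjbbb wviys ibqy lmmml ivp nysy qufs
Hunk 3: at line 5 remove [cjbbb,wviys] add [buo,yer,covwj] -> 14 lines: yqvol cuog sgwkh grzm noklq pkwmj buo yer covwj ibqy lmmml ivp nysy qufs
Hunk 4: at line 10 remove [lmmml,ivp] add [qhsn] -> 13 lines: yqvol cuog sgwkh grzm noklq pkwmj buo yer covwj ibqy qhsn nysy qufs
Final line count: 13

Answer: 13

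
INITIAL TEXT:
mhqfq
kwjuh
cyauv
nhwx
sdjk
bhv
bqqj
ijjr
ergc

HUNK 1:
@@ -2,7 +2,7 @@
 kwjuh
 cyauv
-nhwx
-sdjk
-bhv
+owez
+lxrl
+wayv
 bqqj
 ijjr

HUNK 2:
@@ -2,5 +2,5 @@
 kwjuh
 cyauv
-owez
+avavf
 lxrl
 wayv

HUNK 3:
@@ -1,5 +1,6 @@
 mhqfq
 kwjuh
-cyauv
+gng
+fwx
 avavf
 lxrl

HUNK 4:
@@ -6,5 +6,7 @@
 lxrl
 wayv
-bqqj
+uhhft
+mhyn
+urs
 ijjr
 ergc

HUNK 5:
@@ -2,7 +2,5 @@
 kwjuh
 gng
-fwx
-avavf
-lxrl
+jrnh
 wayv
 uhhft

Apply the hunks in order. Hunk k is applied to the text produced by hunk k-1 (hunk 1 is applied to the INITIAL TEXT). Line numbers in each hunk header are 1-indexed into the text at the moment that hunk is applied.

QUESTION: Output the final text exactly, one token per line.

Hunk 1: at line 2 remove [nhwx,sdjk,bhv] add [owez,lxrl,wayv] -> 9 lines: mhqfq kwjuh cyauv owez lxrl wayv bqqj ijjr ergc
Hunk 2: at line 2 remove [owez] add [avavf] -> 9 lines: mhqfq kwjuh cyauv avavf lxrl wayv bqqj ijjr ergc
Hunk 3: at line 1 remove [cyauv] add [gng,fwx] -> 10 lines: mhqfq kwjuh gng fwx avavf lxrl wayv bqqj ijjr ergc
Hunk 4: at line 6 remove [bqqj] add [uhhft,mhyn,urs] -> 12 lines: mhqfq kwjuh gng fwx avavf lxrl wayv uhhft mhyn urs ijjr ergc
Hunk 5: at line 2 remove [fwx,avavf,lxrl] add [jrnh] -> 10 lines: mhqfq kwjuh gng jrnh wayv uhhft mhyn urs ijjr ergc

Answer: mhqfq
kwjuh
gng
jrnh
wayv
uhhft
mhyn
urs
ijjr
ergc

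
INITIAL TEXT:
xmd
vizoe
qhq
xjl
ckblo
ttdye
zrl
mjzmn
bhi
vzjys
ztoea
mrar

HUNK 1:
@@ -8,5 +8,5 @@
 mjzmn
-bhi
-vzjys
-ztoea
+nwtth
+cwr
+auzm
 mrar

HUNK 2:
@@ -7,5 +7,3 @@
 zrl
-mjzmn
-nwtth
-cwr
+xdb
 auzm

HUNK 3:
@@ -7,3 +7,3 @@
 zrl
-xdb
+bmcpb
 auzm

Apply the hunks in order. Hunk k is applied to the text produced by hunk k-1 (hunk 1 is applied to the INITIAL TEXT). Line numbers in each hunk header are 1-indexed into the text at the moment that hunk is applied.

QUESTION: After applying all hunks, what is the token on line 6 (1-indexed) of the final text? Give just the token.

Answer: ttdye

Derivation:
Hunk 1: at line 8 remove [bhi,vzjys,ztoea] add [nwtth,cwr,auzm] -> 12 lines: xmd vizoe qhq xjl ckblo ttdye zrl mjzmn nwtth cwr auzm mrar
Hunk 2: at line 7 remove [mjzmn,nwtth,cwr] add [xdb] -> 10 lines: xmd vizoe qhq xjl ckblo ttdye zrl xdb auzm mrar
Hunk 3: at line 7 remove [xdb] add [bmcpb] -> 10 lines: xmd vizoe qhq xjl ckblo ttdye zrl bmcpb auzm mrar
Final line 6: ttdye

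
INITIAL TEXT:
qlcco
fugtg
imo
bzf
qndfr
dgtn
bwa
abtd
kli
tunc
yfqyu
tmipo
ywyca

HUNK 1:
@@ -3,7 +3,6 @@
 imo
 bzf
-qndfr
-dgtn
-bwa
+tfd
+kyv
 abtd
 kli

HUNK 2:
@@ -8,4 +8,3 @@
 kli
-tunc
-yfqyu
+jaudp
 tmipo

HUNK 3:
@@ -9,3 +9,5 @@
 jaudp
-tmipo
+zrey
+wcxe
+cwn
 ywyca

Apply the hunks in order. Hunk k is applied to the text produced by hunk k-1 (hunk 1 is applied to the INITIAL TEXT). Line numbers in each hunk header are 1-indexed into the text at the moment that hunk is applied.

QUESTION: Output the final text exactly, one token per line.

Hunk 1: at line 3 remove [qndfr,dgtn,bwa] add [tfd,kyv] -> 12 lines: qlcco fugtg imo bzf tfd kyv abtd kli tunc yfqyu tmipo ywyca
Hunk 2: at line 8 remove [tunc,yfqyu] add [jaudp] -> 11 lines: qlcco fugtg imo bzf tfd kyv abtd kli jaudp tmipo ywyca
Hunk 3: at line 9 remove [tmipo] add [zrey,wcxe,cwn] -> 13 lines: qlcco fugtg imo bzf tfd kyv abtd kli jaudp zrey wcxe cwn ywyca

Answer: qlcco
fugtg
imo
bzf
tfd
kyv
abtd
kli
jaudp
zrey
wcxe
cwn
ywyca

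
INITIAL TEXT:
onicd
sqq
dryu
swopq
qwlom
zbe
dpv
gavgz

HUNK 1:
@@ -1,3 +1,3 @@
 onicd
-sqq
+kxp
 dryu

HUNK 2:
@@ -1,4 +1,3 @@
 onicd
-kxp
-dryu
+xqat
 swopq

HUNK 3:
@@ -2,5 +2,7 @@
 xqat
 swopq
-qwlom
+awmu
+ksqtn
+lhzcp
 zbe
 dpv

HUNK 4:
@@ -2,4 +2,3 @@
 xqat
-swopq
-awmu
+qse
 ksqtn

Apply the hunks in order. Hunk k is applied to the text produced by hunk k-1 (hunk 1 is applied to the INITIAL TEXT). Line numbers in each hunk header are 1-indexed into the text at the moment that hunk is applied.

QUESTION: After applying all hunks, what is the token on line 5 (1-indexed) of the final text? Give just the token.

Hunk 1: at line 1 remove [sqq] add [kxp] -> 8 lines: onicd kxp dryu swopq qwlom zbe dpv gavgz
Hunk 2: at line 1 remove [kxp,dryu] add [xqat] -> 7 lines: onicd xqat swopq qwlom zbe dpv gavgz
Hunk 3: at line 2 remove [qwlom] add [awmu,ksqtn,lhzcp] -> 9 lines: onicd xqat swopq awmu ksqtn lhzcp zbe dpv gavgz
Hunk 4: at line 2 remove [swopq,awmu] add [qse] -> 8 lines: onicd xqat qse ksqtn lhzcp zbe dpv gavgz
Final line 5: lhzcp

Answer: lhzcp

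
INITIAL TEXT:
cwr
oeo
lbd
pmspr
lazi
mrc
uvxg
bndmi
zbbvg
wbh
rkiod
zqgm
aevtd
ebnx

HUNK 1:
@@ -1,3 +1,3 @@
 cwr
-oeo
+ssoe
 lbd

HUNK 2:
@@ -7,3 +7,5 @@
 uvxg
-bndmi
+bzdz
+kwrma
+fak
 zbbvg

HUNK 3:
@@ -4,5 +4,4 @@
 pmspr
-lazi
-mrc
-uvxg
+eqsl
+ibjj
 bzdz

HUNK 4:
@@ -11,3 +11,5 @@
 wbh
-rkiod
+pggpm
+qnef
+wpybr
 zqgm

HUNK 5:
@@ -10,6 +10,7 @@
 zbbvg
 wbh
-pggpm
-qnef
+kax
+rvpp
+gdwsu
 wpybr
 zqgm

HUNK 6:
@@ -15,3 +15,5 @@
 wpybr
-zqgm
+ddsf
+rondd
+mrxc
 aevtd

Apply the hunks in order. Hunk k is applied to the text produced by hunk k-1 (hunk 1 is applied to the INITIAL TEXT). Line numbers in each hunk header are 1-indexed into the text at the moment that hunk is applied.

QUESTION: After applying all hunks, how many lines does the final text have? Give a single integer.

Hunk 1: at line 1 remove [oeo] add [ssoe] -> 14 lines: cwr ssoe lbd pmspr lazi mrc uvxg bndmi zbbvg wbh rkiod zqgm aevtd ebnx
Hunk 2: at line 7 remove [bndmi] add [bzdz,kwrma,fak] -> 16 lines: cwr ssoe lbd pmspr lazi mrc uvxg bzdz kwrma fak zbbvg wbh rkiod zqgm aevtd ebnx
Hunk 3: at line 4 remove [lazi,mrc,uvxg] add [eqsl,ibjj] -> 15 lines: cwr ssoe lbd pmspr eqsl ibjj bzdz kwrma fak zbbvg wbh rkiod zqgm aevtd ebnx
Hunk 4: at line 11 remove [rkiod] add [pggpm,qnef,wpybr] -> 17 lines: cwr ssoe lbd pmspr eqsl ibjj bzdz kwrma fak zbbvg wbh pggpm qnef wpybr zqgm aevtd ebnx
Hunk 5: at line 10 remove [pggpm,qnef] add [kax,rvpp,gdwsu] -> 18 lines: cwr ssoe lbd pmspr eqsl ibjj bzdz kwrma fak zbbvg wbh kax rvpp gdwsu wpybr zqgm aevtd ebnx
Hunk 6: at line 15 remove [zqgm] add [ddsf,rondd,mrxc] -> 20 lines: cwr ssoe lbd pmspr eqsl ibjj bzdz kwrma fak zbbvg wbh kax rvpp gdwsu wpybr ddsf rondd mrxc aevtd ebnx
Final line count: 20

Answer: 20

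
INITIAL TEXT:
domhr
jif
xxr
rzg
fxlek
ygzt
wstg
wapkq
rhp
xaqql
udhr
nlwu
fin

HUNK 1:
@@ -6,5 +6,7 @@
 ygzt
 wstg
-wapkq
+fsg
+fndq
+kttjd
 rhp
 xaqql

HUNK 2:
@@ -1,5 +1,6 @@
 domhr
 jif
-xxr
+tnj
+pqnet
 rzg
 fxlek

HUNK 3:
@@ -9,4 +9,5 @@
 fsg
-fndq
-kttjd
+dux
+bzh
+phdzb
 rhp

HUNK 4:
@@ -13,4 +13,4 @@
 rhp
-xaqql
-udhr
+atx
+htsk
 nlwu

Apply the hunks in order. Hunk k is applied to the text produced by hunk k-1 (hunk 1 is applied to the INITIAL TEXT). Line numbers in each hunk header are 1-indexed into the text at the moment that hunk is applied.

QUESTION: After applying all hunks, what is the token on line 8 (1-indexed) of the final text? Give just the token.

Answer: wstg

Derivation:
Hunk 1: at line 6 remove [wapkq] add [fsg,fndq,kttjd] -> 15 lines: domhr jif xxr rzg fxlek ygzt wstg fsg fndq kttjd rhp xaqql udhr nlwu fin
Hunk 2: at line 1 remove [xxr] add [tnj,pqnet] -> 16 lines: domhr jif tnj pqnet rzg fxlek ygzt wstg fsg fndq kttjd rhp xaqql udhr nlwu fin
Hunk 3: at line 9 remove [fndq,kttjd] add [dux,bzh,phdzb] -> 17 lines: domhr jif tnj pqnet rzg fxlek ygzt wstg fsg dux bzh phdzb rhp xaqql udhr nlwu fin
Hunk 4: at line 13 remove [xaqql,udhr] add [atx,htsk] -> 17 lines: domhr jif tnj pqnet rzg fxlek ygzt wstg fsg dux bzh phdzb rhp atx htsk nlwu fin
Final line 8: wstg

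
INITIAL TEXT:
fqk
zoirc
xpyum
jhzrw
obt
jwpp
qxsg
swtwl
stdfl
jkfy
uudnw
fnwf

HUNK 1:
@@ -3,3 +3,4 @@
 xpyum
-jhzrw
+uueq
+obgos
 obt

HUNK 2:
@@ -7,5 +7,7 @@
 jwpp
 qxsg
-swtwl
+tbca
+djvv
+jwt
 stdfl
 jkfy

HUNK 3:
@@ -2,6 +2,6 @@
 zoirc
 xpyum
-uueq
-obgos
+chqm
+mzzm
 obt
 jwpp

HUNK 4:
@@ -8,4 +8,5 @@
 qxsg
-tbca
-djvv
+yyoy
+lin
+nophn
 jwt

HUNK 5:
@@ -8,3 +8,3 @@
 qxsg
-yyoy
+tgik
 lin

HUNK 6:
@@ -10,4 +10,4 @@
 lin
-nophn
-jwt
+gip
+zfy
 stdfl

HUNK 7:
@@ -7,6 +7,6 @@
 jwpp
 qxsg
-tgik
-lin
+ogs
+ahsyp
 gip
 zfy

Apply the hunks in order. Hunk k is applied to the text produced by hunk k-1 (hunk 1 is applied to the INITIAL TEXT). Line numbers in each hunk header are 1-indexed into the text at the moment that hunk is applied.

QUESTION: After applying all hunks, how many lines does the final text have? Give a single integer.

Hunk 1: at line 3 remove [jhzrw] add [uueq,obgos] -> 13 lines: fqk zoirc xpyum uueq obgos obt jwpp qxsg swtwl stdfl jkfy uudnw fnwf
Hunk 2: at line 7 remove [swtwl] add [tbca,djvv,jwt] -> 15 lines: fqk zoirc xpyum uueq obgos obt jwpp qxsg tbca djvv jwt stdfl jkfy uudnw fnwf
Hunk 3: at line 2 remove [uueq,obgos] add [chqm,mzzm] -> 15 lines: fqk zoirc xpyum chqm mzzm obt jwpp qxsg tbca djvv jwt stdfl jkfy uudnw fnwf
Hunk 4: at line 8 remove [tbca,djvv] add [yyoy,lin,nophn] -> 16 lines: fqk zoirc xpyum chqm mzzm obt jwpp qxsg yyoy lin nophn jwt stdfl jkfy uudnw fnwf
Hunk 5: at line 8 remove [yyoy] add [tgik] -> 16 lines: fqk zoirc xpyum chqm mzzm obt jwpp qxsg tgik lin nophn jwt stdfl jkfy uudnw fnwf
Hunk 6: at line 10 remove [nophn,jwt] add [gip,zfy] -> 16 lines: fqk zoirc xpyum chqm mzzm obt jwpp qxsg tgik lin gip zfy stdfl jkfy uudnw fnwf
Hunk 7: at line 7 remove [tgik,lin] add [ogs,ahsyp] -> 16 lines: fqk zoirc xpyum chqm mzzm obt jwpp qxsg ogs ahsyp gip zfy stdfl jkfy uudnw fnwf
Final line count: 16

Answer: 16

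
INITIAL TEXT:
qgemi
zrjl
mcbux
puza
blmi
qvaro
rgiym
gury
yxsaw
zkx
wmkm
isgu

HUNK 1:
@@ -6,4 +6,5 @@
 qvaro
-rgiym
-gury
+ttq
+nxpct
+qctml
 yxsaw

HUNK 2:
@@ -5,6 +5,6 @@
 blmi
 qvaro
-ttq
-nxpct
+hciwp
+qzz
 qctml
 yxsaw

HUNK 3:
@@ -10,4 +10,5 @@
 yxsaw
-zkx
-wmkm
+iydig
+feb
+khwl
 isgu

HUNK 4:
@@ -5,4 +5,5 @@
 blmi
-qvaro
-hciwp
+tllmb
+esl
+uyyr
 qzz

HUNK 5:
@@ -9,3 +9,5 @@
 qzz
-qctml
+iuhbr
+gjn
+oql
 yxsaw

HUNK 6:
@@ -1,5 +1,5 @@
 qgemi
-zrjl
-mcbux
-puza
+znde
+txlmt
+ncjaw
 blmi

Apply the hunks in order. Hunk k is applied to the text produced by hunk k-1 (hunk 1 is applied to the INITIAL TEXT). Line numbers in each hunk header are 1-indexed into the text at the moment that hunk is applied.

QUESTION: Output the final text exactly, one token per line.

Hunk 1: at line 6 remove [rgiym,gury] add [ttq,nxpct,qctml] -> 13 lines: qgemi zrjl mcbux puza blmi qvaro ttq nxpct qctml yxsaw zkx wmkm isgu
Hunk 2: at line 5 remove [ttq,nxpct] add [hciwp,qzz] -> 13 lines: qgemi zrjl mcbux puza blmi qvaro hciwp qzz qctml yxsaw zkx wmkm isgu
Hunk 3: at line 10 remove [zkx,wmkm] add [iydig,feb,khwl] -> 14 lines: qgemi zrjl mcbux puza blmi qvaro hciwp qzz qctml yxsaw iydig feb khwl isgu
Hunk 4: at line 5 remove [qvaro,hciwp] add [tllmb,esl,uyyr] -> 15 lines: qgemi zrjl mcbux puza blmi tllmb esl uyyr qzz qctml yxsaw iydig feb khwl isgu
Hunk 5: at line 9 remove [qctml] add [iuhbr,gjn,oql] -> 17 lines: qgemi zrjl mcbux puza blmi tllmb esl uyyr qzz iuhbr gjn oql yxsaw iydig feb khwl isgu
Hunk 6: at line 1 remove [zrjl,mcbux,puza] add [znde,txlmt,ncjaw] -> 17 lines: qgemi znde txlmt ncjaw blmi tllmb esl uyyr qzz iuhbr gjn oql yxsaw iydig feb khwl isgu

Answer: qgemi
znde
txlmt
ncjaw
blmi
tllmb
esl
uyyr
qzz
iuhbr
gjn
oql
yxsaw
iydig
feb
khwl
isgu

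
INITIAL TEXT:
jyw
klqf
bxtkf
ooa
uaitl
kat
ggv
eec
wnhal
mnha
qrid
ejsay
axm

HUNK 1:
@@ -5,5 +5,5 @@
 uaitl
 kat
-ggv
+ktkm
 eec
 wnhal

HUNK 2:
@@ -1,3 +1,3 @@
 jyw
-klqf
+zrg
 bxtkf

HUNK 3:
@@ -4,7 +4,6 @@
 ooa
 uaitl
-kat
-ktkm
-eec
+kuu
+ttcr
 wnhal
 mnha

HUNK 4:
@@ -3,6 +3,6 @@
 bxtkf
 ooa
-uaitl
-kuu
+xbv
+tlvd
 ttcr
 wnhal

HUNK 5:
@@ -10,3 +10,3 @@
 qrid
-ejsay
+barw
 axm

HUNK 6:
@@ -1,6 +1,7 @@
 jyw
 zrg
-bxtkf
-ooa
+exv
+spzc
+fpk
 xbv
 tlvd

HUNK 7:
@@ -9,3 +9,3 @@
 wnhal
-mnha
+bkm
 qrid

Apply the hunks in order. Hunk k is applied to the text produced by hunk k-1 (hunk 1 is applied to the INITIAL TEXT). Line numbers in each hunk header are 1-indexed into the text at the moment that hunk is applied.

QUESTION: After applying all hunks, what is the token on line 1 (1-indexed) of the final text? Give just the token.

Answer: jyw

Derivation:
Hunk 1: at line 5 remove [ggv] add [ktkm] -> 13 lines: jyw klqf bxtkf ooa uaitl kat ktkm eec wnhal mnha qrid ejsay axm
Hunk 2: at line 1 remove [klqf] add [zrg] -> 13 lines: jyw zrg bxtkf ooa uaitl kat ktkm eec wnhal mnha qrid ejsay axm
Hunk 3: at line 4 remove [kat,ktkm,eec] add [kuu,ttcr] -> 12 lines: jyw zrg bxtkf ooa uaitl kuu ttcr wnhal mnha qrid ejsay axm
Hunk 4: at line 3 remove [uaitl,kuu] add [xbv,tlvd] -> 12 lines: jyw zrg bxtkf ooa xbv tlvd ttcr wnhal mnha qrid ejsay axm
Hunk 5: at line 10 remove [ejsay] add [barw] -> 12 lines: jyw zrg bxtkf ooa xbv tlvd ttcr wnhal mnha qrid barw axm
Hunk 6: at line 1 remove [bxtkf,ooa] add [exv,spzc,fpk] -> 13 lines: jyw zrg exv spzc fpk xbv tlvd ttcr wnhal mnha qrid barw axm
Hunk 7: at line 9 remove [mnha] add [bkm] -> 13 lines: jyw zrg exv spzc fpk xbv tlvd ttcr wnhal bkm qrid barw axm
Final line 1: jyw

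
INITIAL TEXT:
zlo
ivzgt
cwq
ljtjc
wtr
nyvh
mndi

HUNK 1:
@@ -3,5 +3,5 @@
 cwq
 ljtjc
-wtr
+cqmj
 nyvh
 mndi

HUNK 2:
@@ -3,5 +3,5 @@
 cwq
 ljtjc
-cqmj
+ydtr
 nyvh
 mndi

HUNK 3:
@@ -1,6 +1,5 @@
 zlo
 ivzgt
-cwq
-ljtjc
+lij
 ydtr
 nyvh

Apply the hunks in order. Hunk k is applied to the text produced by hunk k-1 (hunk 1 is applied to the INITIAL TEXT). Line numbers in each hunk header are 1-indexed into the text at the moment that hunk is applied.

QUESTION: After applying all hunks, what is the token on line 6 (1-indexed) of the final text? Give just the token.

Answer: mndi

Derivation:
Hunk 1: at line 3 remove [wtr] add [cqmj] -> 7 lines: zlo ivzgt cwq ljtjc cqmj nyvh mndi
Hunk 2: at line 3 remove [cqmj] add [ydtr] -> 7 lines: zlo ivzgt cwq ljtjc ydtr nyvh mndi
Hunk 3: at line 1 remove [cwq,ljtjc] add [lij] -> 6 lines: zlo ivzgt lij ydtr nyvh mndi
Final line 6: mndi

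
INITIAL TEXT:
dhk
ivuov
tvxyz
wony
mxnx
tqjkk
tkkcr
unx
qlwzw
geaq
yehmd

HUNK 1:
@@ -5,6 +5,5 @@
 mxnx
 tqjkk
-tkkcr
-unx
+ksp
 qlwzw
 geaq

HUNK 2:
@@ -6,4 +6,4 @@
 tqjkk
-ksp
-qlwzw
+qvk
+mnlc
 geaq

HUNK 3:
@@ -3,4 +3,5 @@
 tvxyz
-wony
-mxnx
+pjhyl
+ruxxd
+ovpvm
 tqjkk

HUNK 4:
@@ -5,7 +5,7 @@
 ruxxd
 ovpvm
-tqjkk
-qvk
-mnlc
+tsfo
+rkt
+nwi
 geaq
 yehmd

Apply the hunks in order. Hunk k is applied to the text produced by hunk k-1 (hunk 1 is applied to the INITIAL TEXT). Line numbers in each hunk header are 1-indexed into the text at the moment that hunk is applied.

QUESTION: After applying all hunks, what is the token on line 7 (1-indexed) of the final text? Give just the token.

Answer: tsfo

Derivation:
Hunk 1: at line 5 remove [tkkcr,unx] add [ksp] -> 10 lines: dhk ivuov tvxyz wony mxnx tqjkk ksp qlwzw geaq yehmd
Hunk 2: at line 6 remove [ksp,qlwzw] add [qvk,mnlc] -> 10 lines: dhk ivuov tvxyz wony mxnx tqjkk qvk mnlc geaq yehmd
Hunk 3: at line 3 remove [wony,mxnx] add [pjhyl,ruxxd,ovpvm] -> 11 lines: dhk ivuov tvxyz pjhyl ruxxd ovpvm tqjkk qvk mnlc geaq yehmd
Hunk 4: at line 5 remove [tqjkk,qvk,mnlc] add [tsfo,rkt,nwi] -> 11 lines: dhk ivuov tvxyz pjhyl ruxxd ovpvm tsfo rkt nwi geaq yehmd
Final line 7: tsfo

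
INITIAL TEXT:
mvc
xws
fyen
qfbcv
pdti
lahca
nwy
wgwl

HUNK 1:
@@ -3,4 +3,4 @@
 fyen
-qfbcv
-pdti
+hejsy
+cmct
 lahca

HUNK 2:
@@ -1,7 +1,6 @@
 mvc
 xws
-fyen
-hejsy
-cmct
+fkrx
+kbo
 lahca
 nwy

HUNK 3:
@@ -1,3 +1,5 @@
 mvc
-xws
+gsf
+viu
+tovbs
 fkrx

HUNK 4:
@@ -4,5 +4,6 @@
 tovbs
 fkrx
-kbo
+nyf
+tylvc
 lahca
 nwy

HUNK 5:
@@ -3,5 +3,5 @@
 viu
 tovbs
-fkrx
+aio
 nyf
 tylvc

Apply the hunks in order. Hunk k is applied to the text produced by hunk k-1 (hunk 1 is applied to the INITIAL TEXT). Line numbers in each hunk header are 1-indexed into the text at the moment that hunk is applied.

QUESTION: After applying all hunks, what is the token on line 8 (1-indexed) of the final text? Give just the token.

Hunk 1: at line 3 remove [qfbcv,pdti] add [hejsy,cmct] -> 8 lines: mvc xws fyen hejsy cmct lahca nwy wgwl
Hunk 2: at line 1 remove [fyen,hejsy,cmct] add [fkrx,kbo] -> 7 lines: mvc xws fkrx kbo lahca nwy wgwl
Hunk 3: at line 1 remove [xws] add [gsf,viu,tovbs] -> 9 lines: mvc gsf viu tovbs fkrx kbo lahca nwy wgwl
Hunk 4: at line 4 remove [kbo] add [nyf,tylvc] -> 10 lines: mvc gsf viu tovbs fkrx nyf tylvc lahca nwy wgwl
Hunk 5: at line 3 remove [fkrx] add [aio] -> 10 lines: mvc gsf viu tovbs aio nyf tylvc lahca nwy wgwl
Final line 8: lahca

Answer: lahca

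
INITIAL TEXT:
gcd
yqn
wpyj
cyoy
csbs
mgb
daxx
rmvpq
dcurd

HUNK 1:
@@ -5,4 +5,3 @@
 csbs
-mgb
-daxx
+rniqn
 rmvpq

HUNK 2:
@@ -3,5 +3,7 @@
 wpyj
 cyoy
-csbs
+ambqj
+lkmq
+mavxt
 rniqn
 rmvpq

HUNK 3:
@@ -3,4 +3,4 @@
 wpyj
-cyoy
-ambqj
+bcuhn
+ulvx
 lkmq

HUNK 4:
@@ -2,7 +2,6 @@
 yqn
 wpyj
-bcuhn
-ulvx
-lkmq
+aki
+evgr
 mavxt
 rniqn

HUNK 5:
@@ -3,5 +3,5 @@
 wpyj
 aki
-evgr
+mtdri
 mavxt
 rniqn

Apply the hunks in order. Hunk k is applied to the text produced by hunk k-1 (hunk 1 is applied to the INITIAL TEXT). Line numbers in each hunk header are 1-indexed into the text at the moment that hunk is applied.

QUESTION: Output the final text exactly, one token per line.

Hunk 1: at line 5 remove [mgb,daxx] add [rniqn] -> 8 lines: gcd yqn wpyj cyoy csbs rniqn rmvpq dcurd
Hunk 2: at line 3 remove [csbs] add [ambqj,lkmq,mavxt] -> 10 lines: gcd yqn wpyj cyoy ambqj lkmq mavxt rniqn rmvpq dcurd
Hunk 3: at line 3 remove [cyoy,ambqj] add [bcuhn,ulvx] -> 10 lines: gcd yqn wpyj bcuhn ulvx lkmq mavxt rniqn rmvpq dcurd
Hunk 4: at line 2 remove [bcuhn,ulvx,lkmq] add [aki,evgr] -> 9 lines: gcd yqn wpyj aki evgr mavxt rniqn rmvpq dcurd
Hunk 5: at line 3 remove [evgr] add [mtdri] -> 9 lines: gcd yqn wpyj aki mtdri mavxt rniqn rmvpq dcurd

Answer: gcd
yqn
wpyj
aki
mtdri
mavxt
rniqn
rmvpq
dcurd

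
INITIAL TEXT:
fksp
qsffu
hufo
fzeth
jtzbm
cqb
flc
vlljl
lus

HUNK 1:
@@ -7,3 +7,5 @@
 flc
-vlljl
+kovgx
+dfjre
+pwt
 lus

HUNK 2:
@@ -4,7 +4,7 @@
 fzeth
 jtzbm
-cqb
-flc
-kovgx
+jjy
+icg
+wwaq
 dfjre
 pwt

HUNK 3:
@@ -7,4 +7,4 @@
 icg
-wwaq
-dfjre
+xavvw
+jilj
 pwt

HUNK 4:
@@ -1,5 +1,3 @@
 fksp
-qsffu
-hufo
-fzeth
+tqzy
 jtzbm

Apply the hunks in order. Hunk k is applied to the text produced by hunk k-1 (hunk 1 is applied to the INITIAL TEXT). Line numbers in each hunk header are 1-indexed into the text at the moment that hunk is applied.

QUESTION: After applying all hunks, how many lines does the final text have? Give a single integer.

Answer: 9

Derivation:
Hunk 1: at line 7 remove [vlljl] add [kovgx,dfjre,pwt] -> 11 lines: fksp qsffu hufo fzeth jtzbm cqb flc kovgx dfjre pwt lus
Hunk 2: at line 4 remove [cqb,flc,kovgx] add [jjy,icg,wwaq] -> 11 lines: fksp qsffu hufo fzeth jtzbm jjy icg wwaq dfjre pwt lus
Hunk 3: at line 7 remove [wwaq,dfjre] add [xavvw,jilj] -> 11 lines: fksp qsffu hufo fzeth jtzbm jjy icg xavvw jilj pwt lus
Hunk 4: at line 1 remove [qsffu,hufo,fzeth] add [tqzy] -> 9 lines: fksp tqzy jtzbm jjy icg xavvw jilj pwt lus
Final line count: 9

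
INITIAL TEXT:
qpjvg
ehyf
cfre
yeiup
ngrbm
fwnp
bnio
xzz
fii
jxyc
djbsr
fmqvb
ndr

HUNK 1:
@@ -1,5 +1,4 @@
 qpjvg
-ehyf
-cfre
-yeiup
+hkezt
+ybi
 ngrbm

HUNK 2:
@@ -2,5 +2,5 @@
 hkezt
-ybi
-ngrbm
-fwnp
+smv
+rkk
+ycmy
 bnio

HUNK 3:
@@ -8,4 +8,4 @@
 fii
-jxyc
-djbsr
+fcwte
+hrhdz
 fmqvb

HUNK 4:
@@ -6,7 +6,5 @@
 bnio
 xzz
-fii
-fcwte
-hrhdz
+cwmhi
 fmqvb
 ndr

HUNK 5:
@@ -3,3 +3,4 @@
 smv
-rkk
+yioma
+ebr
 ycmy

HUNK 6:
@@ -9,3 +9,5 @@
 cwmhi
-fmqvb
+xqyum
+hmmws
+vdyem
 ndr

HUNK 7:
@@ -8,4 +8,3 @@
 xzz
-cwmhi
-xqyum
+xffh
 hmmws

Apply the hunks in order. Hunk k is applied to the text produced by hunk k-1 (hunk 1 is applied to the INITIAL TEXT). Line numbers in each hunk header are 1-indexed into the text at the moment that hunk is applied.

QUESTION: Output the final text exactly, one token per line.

Answer: qpjvg
hkezt
smv
yioma
ebr
ycmy
bnio
xzz
xffh
hmmws
vdyem
ndr

Derivation:
Hunk 1: at line 1 remove [ehyf,cfre,yeiup] add [hkezt,ybi] -> 12 lines: qpjvg hkezt ybi ngrbm fwnp bnio xzz fii jxyc djbsr fmqvb ndr
Hunk 2: at line 2 remove [ybi,ngrbm,fwnp] add [smv,rkk,ycmy] -> 12 lines: qpjvg hkezt smv rkk ycmy bnio xzz fii jxyc djbsr fmqvb ndr
Hunk 3: at line 8 remove [jxyc,djbsr] add [fcwte,hrhdz] -> 12 lines: qpjvg hkezt smv rkk ycmy bnio xzz fii fcwte hrhdz fmqvb ndr
Hunk 4: at line 6 remove [fii,fcwte,hrhdz] add [cwmhi] -> 10 lines: qpjvg hkezt smv rkk ycmy bnio xzz cwmhi fmqvb ndr
Hunk 5: at line 3 remove [rkk] add [yioma,ebr] -> 11 lines: qpjvg hkezt smv yioma ebr ycmy bnio xzz cwmhi fmqvb ndr
Hunk 6: at line 9 remove [fmqvb] add [xqyum,hmmws,vdyem] -> 13 lines: qpjvg hkezt smv yioma ebr ycmy bnio xzz cwmhi xqyum hmmws vdyem ndr
Hunk 7: at line 8 remove [cwmhi,xqyum] add [xffh] -> 12 lines: qpjvg hkezt smv yioma ebr ycmy bnio xzz xffh hmmws vdyem ndr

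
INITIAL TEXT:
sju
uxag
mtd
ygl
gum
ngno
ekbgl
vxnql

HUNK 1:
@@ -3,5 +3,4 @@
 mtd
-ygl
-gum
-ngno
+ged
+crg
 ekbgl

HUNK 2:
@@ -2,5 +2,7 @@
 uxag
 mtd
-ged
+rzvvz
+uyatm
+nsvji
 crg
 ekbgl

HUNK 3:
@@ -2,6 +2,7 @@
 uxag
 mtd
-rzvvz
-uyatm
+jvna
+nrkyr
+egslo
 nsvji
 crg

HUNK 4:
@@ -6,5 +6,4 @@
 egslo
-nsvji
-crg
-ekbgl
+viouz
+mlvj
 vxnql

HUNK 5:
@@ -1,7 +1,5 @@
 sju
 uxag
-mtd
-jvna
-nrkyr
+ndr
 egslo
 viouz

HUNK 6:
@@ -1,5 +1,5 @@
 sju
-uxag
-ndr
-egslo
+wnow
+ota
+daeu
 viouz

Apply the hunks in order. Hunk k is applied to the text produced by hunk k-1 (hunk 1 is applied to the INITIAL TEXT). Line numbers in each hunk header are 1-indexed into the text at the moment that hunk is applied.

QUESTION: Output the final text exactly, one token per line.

Hunk 1: at line 3 remove [ygl,gum,ngno] add [ged,crg] -> 7 lines: sju uxag mtd ged crg ekbgl vxnql
Hunk 2: at line 2 remove [ged] add [rzvvz,uyatm,nsvji] -> 9 lines: sju uxag mtd rzvvz uyatm nsvji crg ekbgl vxnql
Hunk 3: at line 2 remove [rzvvz,uyatm] add [jvna,nrkyr,egslo] -> 10 lines: sju uxag mtd jvna nrkyr egslo nsvji crg ekbgl vxnql
Hunk 4: at line 6 remove [nsvji,crg,ekbgl] add [viouz,mlvj] -> 9 lines: sju uxag mtd jvna nrkyr egslo viouz mlvj vxnql
Hunk 5: at line 1 remove [mtd,jvna,nrkyr] add [ndr] -> 7 lines: sju uxag ndr egslo viouz mlvj vxnql
Hunk 6: at line 1 remove [uxag,ndr,egslo] add [wnow,ota,daeu] -> 7 lines: sju wnow ota daeu viouz mlvj vxnql

Answer: sju
wnow
ota
daeu
viouz
mlvj
vxnql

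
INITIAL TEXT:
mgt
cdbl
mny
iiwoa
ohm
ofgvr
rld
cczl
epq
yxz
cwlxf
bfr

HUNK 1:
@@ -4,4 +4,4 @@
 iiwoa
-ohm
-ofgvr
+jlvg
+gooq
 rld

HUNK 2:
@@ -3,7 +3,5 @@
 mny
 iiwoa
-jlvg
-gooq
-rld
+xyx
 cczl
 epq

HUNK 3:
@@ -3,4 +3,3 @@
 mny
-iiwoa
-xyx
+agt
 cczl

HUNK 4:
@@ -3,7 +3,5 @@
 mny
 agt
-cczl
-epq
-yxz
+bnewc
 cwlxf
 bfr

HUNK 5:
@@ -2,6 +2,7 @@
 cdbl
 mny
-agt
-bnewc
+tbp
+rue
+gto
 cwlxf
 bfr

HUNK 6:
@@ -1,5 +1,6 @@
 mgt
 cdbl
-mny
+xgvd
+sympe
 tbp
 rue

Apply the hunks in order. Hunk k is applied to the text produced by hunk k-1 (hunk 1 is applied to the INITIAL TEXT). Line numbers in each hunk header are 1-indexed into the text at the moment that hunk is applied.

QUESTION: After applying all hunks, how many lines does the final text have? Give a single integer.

Answer: 9

Derivation:
Hunk 1: at line 4 remove [ohm,ofgvr] add [jlvg,gooq] -> 12 lines: mgt cdbl mny iiwoa jlvg gooq rld cczl epq yxz cwlxf bfr
Hunk 2: at line 3 remove [jlvg,gooq,rld] add [xyx] -> 10 lines: mgt cdbl mny iiwoa xyx cczl epq yxz cwlxf bfr
Hunk 3: at line 3 remove [iiwoa,xyx] add [agt] -> 9 lines: mgt cdbl mny agt cczl epq yxz cwlxf bfr
Hunk 4: at line 3 remove [cczl,epq,yxz] add [bnewc] -> 7 lines: mgt cdbl mny agt bnewc cwlxf bfr
Hunk 5: at line 2 remove [agt,bnewc] add [tbp,rue,gto] -> 8 lines: mgt cdbl mny tbp rue gto cwlxf bfr
Hunk 6: at line 1 remove [mny] add [xgvd,sympe] -> 9 lines: mgt cdbl xgvd sympe tbp rue gto cwlxf bfr
Final line count: 9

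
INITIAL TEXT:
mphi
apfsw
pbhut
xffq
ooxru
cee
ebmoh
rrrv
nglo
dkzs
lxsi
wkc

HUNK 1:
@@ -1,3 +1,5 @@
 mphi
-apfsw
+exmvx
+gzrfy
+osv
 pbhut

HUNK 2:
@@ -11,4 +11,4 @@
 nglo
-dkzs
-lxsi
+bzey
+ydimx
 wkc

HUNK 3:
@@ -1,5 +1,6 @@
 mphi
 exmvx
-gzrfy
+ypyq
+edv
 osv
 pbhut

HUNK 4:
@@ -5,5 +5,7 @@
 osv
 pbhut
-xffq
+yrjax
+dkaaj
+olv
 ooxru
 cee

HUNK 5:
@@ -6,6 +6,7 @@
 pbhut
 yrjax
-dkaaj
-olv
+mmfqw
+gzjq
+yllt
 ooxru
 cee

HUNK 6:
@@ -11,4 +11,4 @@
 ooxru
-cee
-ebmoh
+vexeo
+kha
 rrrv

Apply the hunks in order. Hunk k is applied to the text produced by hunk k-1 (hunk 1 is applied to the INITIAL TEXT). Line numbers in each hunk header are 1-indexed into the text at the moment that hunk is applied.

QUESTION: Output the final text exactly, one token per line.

Hunk 1: at line 1 remove [apfsw] add [exmvx,gzrfy,osv] -> 14 lines: mphi exmvx gzrfy osv pbhut xffq ooxru cee ebmoh rrrv nglo dkzs lxsi wkc
Hunk 2: at line 11 remove [dkzs,lxsi] add [bzey,ydimx] -> 14 lines: mphi exmvx gzrfy osv pbhut xffq ooxru cee ebmoh rrrv nglo bzey ydimx wkc
Hunk 3: at line 1 remove [gzrfy] add [ypyq,edv] -> 15 lines: mphi exmvx ypyq edv osv pbhut xffq ooxru cee ebmoh rrrv nglo bzey ydimx wkc
Hunk 4: at line 5 remove [xffq] add [yrjax,dkaaj,olv] -> 17 lines: mphi exmvx ypyq edv osv pbhut yrjax dkaaj olv ooxru cee ebmoh rrrv nglo bzey ydimx wkc
Hunk 5: at line 6 remove [dkaaj,olv] add [mmfqw,gzjq,yllt] -> 18 lines: mphi exmvx ypyq edv osv pbhut yrjax mmfqw gzjq yllt ooxru cee ebmoh rrrv nglo bzey ydimx wkc
Hunk 6: at line 11 remove [cee,ebmoh] add [vexeo,kha] -> 18 lines: mphi exmvx ypyq edv osv pbhut yrjax mmfqw gzjq yllt ooxru vexeo kha rrrv nglo bzey ydimx wkc

Answer: mphi
exmvx
ypyq
edv
osv
pbhut
yrjax
mmfqw
gzjq
yllt
ooxru
vexeo
kha
rrrv
nglo
bzey
ydimx
wkc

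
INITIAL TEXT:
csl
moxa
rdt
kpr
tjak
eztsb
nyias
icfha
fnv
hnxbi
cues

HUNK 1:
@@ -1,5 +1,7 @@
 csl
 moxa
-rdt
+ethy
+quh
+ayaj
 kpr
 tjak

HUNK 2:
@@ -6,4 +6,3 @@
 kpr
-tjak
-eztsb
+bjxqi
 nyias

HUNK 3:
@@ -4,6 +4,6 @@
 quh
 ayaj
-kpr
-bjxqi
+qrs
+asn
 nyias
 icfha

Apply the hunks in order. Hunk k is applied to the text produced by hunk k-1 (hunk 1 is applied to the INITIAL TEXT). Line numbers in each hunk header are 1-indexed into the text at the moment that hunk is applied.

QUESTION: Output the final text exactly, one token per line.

Answer: csl
moxa
ethy
quh
ayaj
qrs
asn
nyias
icfha
fnv
hnxbi
cues

Derivation:
Hunk 1: at line 1 remove [rdt] add [ethy,quh,ayaj] -> 13 lines: csl moxa ethy quh ayaj kpr tjak eztsb nyias icfha fnv hnxbi cues
Hunk 2: at line 6 remove [tjak,eztsb] add [bjxqi] -> 12 lines: csl moxa ethy quh ayaj kpr bjxqi nyias icfha fnv hnxbi cues
Hunk 3: at line 4 remove [kpr,bjxqi] add [qrs,asn] -> 12 lines: csl moxa ethy quh ayaj qrs asn nyias icfha fnv hnxbi cues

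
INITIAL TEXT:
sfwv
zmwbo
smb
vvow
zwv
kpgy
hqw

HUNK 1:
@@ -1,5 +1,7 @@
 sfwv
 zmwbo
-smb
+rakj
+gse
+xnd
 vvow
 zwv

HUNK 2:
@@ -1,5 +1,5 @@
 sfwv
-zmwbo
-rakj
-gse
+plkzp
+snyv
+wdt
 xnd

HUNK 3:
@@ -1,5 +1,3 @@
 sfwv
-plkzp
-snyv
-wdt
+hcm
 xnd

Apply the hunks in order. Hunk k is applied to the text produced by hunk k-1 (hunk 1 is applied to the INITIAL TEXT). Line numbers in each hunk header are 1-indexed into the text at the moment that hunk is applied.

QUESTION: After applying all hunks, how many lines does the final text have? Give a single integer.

Answer: 7

Derivation:
Hunk 1: at line 1 remove [smb] add [rakj,gse,xnd] -> 9 lines: sfwv zmwbo rakj gse xnd vvow zwv kpgy hqw
Hunk 2: at line 1 remove [zmwbo,rakj,gse] add [plkzp,snyv,wdt] -> 9 lines: sfwv plkzp snyv wdt xnd vvow zwv kpgy hqw
Hunk 3: at line 1 remove [plkzp,snyv,wdt] add [hcm] -> 7 lines: sfwv hcm xnd vvow zwv kpgy hqw
Final line count: 7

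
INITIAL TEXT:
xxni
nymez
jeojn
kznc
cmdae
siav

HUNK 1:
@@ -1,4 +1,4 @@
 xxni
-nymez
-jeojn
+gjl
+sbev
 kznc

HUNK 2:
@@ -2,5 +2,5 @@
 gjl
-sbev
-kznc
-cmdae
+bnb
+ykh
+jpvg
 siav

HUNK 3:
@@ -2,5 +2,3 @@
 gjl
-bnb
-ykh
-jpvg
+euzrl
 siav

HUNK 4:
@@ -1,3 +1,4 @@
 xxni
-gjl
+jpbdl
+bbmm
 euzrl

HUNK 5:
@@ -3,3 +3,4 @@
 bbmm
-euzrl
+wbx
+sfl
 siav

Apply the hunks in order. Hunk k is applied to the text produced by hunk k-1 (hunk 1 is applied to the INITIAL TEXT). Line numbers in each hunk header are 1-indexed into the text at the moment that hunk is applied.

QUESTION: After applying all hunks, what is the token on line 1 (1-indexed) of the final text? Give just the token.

Answer: xxni

Derivation:
Hunk 1: at line 1 remove [nymez,jeojn] add [gjl,sbev] -> 6 lines: xxni gjl sbev kznc cmdae siav
Hunk 2: at line 2 remove [sbev,kznc,cmdae] add [bnb,ykh,jpvg] -> 6 lines: xxni gjl bnb ykh jpvg siav
Hunk 3: at line 2 remove [bnb,ykh,jpvg] add [euzrl] -> 4 lines: xxni gjl euzrl siav
Hunk 4: at line 1 remove [gjl] add [jpbdl,bbmm] -> 5 lines: xxni jpbdl bbmm euzrl siav
Hunk 5: at line 3 remove [euzrl] add [wbx,sfl] -> 6 lines: xxni jpbdl bbmm wbx sfl siav
Final line 1: xxni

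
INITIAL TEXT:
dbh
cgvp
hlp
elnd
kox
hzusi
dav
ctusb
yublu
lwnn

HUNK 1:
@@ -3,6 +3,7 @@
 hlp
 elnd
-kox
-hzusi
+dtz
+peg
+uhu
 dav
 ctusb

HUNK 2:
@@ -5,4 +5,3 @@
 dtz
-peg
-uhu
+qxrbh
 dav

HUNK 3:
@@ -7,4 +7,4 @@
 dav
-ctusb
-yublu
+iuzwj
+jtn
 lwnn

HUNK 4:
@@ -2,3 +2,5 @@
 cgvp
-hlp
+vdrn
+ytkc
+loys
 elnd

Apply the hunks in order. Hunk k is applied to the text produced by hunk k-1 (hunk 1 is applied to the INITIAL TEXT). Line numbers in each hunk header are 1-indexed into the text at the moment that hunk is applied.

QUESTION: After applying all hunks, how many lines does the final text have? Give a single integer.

Answer: 12

Derivation:
Hunk 1: at line 3 remove [kox,hzusi] add [dtz,peg,uhu] -> 11 lines: dbh cgvp hlp elnd dtz peg uhu dav ctusb yublu lwnn
Hunk 2: at line 5 remove [peg,uhu] add [qxrbh] -> 10 lines: dbh cgvp hlp elnd dtz qxrbh dav ctusb yublu lwnn
Hunk 3: at line 7 remove [ctusb,yublu] add [iuzwj,jtn] -> 10 lines: dbh cgvp hlp elnd dtz qxrbh dav iuzwj jtn lwnn
Hunk 4: at line 2 remove [hlp] add [vdrn,ytkc,loys] -> 12 lines: dbh cgvp vdrn ytkc loys elnd dtz qxrbh dav iuzwj jtn lwnn
Final line count: 12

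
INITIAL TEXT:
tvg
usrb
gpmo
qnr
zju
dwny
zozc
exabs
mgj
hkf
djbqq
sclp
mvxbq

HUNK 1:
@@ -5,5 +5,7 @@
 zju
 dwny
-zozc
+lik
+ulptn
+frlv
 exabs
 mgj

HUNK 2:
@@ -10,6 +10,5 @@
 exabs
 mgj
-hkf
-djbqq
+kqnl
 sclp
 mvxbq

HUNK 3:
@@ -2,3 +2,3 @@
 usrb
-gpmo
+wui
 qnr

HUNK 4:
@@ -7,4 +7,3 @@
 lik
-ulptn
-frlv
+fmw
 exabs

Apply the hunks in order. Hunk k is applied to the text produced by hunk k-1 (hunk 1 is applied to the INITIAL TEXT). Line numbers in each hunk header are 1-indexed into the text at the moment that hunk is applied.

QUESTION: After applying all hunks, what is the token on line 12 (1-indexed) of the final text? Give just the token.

Answer: sclp

Derivation:
Hunk 1: at line 5 remove [zozc] add [lik,ulptn,frlv] -> 15 lines: tvg usrb gpmo qnr zju dwny lik ulptn frlv exabs mgj hkf djbqq sclp mvxbq
Hunk 2: at line 10 remove [hkf,djbqq] add [kqnl] -> 14 lines: tvg usrb gpmo qnr zju dwny lik ulptn frlv exabs mgj kqnl sclp mvxbq
Hunk 3: at line 2 remove [gpmo] add [wui] -> 14 lines: tvg usrb wui qnr zju dwny lik ulptn frlv exabs mgj kqnl sclp mvxbq
Hunk 4: at line 7 remove [ulptn,frlv] add [fmw] -> 13 lines: tvg usrb wui qnr zju dwny lik fmw exabs mgj kqnl sclp mvxbq
Final line 12: sclp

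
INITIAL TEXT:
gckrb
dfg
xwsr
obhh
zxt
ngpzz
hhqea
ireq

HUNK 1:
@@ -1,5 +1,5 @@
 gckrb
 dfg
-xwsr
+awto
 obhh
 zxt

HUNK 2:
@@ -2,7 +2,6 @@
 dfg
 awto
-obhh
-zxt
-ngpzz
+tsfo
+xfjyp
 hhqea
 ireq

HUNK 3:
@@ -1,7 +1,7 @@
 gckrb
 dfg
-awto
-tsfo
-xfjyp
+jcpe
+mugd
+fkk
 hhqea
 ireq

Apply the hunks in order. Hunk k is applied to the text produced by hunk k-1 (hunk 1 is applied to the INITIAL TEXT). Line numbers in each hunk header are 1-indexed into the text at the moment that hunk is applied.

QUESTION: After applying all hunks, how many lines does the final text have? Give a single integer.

Hunk 1: at line 1 remove [xwsr] add [awto] -> 8 lines: gckrb dfg awto obhh zxt ngpzz hhqea ireq
Hunk 2: at line 2 remove [obhh,zxt,ngpzz] add [tsfo,xfjyp] -> 7 lines: gckrb dfg awto tsfo xfjyp hhqea ireq
Hunk 3: at line 1 remove [awto,tsfo,xfjyp] add [jcpe,mugd,fkk] -> 7 lines: gckrb dfg jcpe mugd fkk hhqea ireq
Final line count: 7

Answer: 7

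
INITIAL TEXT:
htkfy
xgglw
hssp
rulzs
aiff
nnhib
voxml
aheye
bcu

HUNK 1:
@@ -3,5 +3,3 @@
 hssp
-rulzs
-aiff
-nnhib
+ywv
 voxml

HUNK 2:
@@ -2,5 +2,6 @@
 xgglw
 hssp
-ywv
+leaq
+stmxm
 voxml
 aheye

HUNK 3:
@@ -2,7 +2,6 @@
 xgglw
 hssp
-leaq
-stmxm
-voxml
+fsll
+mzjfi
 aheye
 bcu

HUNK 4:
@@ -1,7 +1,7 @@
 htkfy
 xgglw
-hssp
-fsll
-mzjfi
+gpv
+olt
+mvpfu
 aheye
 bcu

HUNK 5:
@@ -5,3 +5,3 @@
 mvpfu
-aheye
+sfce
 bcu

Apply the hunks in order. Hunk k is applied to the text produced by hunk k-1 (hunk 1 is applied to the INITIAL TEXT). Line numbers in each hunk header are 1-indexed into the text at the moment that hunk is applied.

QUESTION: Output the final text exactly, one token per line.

Hunk 1: at line 3 remove [rulzs,aiff,nnhib] add [ywv] -> 7 lines: htkfy xgglw hssp ywv voxml aheye bcu
Hunk 2: at line 2 remove [ywv] add [leaq,stmxm] -> 8 lines: htkfy xgglw hssp leaq stmxm voxml aheye bcu
Hunk 3: at line 2 remove [leaq,stmxm,voxml] add [fsll,mzjfi] -> 7 lines: htkfy xgglw hssp fsll mzjfi aheye bcu
Hunk 4: at line 1 remove [hssp,fsll,mzjfi] add [gpv,olt,mvpfu] -> 7 lines: htkfy xgglw gpv olt mvpfu aheye bcu
Hunk 5: at line 5 remove [aheye] add [sfce] -> 7 lines: htkfy xgglw gpv olt mvpfu sfce bcu

Answer: htkfy
xgglw
gpv
olt
mvpfu
sfce
bcu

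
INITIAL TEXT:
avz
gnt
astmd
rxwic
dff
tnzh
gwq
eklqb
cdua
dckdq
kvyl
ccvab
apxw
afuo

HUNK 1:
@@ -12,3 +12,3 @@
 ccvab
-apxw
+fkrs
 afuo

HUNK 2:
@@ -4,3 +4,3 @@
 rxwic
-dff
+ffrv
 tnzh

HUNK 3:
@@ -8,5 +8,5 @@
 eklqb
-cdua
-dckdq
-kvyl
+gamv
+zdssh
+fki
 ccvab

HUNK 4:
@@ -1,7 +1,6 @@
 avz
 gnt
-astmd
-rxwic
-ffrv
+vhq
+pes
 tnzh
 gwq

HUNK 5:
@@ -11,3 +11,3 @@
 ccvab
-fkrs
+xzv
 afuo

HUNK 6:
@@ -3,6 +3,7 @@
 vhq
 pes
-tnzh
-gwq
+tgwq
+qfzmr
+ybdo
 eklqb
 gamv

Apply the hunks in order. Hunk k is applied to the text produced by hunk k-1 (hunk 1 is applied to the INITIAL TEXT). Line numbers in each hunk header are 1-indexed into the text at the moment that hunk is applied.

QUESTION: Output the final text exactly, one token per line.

Answer: avz
gnt
vhq
pes
tgwq
qfzmr
ybdo
eklqb
gamv
zdssh
fki
ccvab
xzv
afuo

Derivation:
Hunk 1: at line 12 remove [apxw] add [fkrs] -> 14 lines: avz gnt astmd rxwic dff tnzh gwq eklqb cdua dckdq kvyl ccvab fkrs afuo
Hunk 2: at line 4 remove [dff] add [ffrv] -> 14 lines: avz gnt astmd rxwic ffrv tnzh gwq eklqb cdua dckdq kvyl ccvab fkrs afuo
Hunk 3: at line 8 remove [cdua,dckdq,kvyl] add [gamv,zdssh,fki] -> 14 lines: avz gnt astmd rxwic ffrv tnzh gwq eklqb gamv zdssh fki ccvab fkrs afuo
Hunk 4: at line 1 remove [astmd,rxwic,ffrv] add [vhq,pes] -> 13 lines: avz gnt vhq pes tnzh gwq eklqb gamv zdssh fki ccvab fkrs afuo
Hunk 5: at line 11 remove [fkrs] add [xzv] -> 13 lines: avz gnt vhq pes tnzh gwq eklqb gamv zdssh fki ccvab xzv afuo
Hunk 6: at line 3 remove [tnzh,gwq] add [tgwq,qfzmr,ybdo] -> 14 lines: avz gnt vhq pes tgwq qfzmr ybdo eklqb gamv zdssh fki ccvab xzv afuo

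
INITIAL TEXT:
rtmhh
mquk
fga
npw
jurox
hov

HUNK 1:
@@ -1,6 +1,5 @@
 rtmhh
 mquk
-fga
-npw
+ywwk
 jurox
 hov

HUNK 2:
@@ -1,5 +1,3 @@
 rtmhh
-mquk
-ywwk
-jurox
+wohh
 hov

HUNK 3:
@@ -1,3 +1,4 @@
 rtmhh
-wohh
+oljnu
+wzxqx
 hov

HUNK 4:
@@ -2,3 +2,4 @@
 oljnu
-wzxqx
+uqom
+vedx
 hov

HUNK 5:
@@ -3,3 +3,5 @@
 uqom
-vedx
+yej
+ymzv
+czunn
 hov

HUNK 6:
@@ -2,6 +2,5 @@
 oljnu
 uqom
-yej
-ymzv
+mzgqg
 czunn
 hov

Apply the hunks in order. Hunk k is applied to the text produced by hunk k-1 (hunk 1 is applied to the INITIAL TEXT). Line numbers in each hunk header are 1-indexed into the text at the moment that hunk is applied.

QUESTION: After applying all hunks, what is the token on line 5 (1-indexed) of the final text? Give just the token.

Hunk 1: at line 1 remove [fga,npw] add [ywwk] -> 5 lines: rtmhh mquk ywwk jurox hov
Hunk 2: at line 1 remove [mquk,ywwk,jurox] add [wohh] -> 3 lines: rtmhh wohh hov
Hunk 3: at line 1 remove [wohh] add [oljnu,wzxqx] -> 4 lines: rtmhh oljnu wzxqx hov
Hunk 4: at line 2 remove [wzxqx] add [uqom,vedx] -> 5 lines: rtmhh oljnu uqom vedx hov
Hunk 5: at line 3 remove [vedx] add [yej,ymzv,czunn] -> 7 lines: rtmhh oljnu uqom yej ymzv czunn hov
Hunk 6: at line 2 remove [yej,ymzv] add [mzgqg] -> 6 lines: rtmhh oljnu uqom mzgqg czunn hov
Final line 5: czunn

Answer: czunn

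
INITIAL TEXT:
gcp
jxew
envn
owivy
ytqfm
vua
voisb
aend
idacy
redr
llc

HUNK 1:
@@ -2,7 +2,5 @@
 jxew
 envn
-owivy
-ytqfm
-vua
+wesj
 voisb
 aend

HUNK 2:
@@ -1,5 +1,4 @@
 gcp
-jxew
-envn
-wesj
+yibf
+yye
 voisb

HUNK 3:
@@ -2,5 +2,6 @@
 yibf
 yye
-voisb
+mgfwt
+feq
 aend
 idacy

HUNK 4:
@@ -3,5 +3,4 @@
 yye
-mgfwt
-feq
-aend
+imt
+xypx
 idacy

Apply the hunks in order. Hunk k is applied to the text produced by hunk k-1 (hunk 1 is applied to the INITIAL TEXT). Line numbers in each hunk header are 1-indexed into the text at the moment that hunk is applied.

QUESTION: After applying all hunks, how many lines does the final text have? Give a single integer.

Answer: 8

Derivation:
Hunk 1: at line 2 remove [owivy,ytqfm,vua] add [wesj] -> 9 lines: gcp jxew envn wesj voisb aend idacy redr llc
Hunk 2: at line 1 remove [jxew,envn,wesj] add [yibf,yye] -> 8 lines: gcp yibf yye voisb aend idacy redr llc
Hunk 3: at line 2 remove [voisb] add [mgfwt,feq] -> 9 lines: gcp yibf yye mgfwt feq aend idacy redr llc
Hunk 4: at line 3 remove [mgfwt,feq,aend] add [imt,xypx] -> 8 lines: gcp yibf yye imt xypx idacy redr llc
Final line count: 8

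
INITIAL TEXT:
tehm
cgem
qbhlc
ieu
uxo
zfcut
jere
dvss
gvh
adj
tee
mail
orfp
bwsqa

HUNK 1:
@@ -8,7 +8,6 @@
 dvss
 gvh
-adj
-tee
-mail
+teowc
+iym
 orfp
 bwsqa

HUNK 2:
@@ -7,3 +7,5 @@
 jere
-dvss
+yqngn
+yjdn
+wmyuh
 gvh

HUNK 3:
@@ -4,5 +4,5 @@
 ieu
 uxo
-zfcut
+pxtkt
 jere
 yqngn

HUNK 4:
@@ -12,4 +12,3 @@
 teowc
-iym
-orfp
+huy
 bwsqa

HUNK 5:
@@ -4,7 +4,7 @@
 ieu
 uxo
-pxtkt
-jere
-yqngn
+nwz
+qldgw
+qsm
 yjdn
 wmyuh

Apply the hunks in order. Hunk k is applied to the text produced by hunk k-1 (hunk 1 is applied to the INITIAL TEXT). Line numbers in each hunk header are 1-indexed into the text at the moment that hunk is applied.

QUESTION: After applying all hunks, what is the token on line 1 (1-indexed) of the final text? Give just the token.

Hunk 1: at line 8 remove [adj,tee,mail] add [teowc,iym] -> 13 lines: tehm cgem qbhlc ieu uxo zfcut jere dvss gvh teowc iym orfp bwsqa
Hunk 2: at line 7 remove [dvss] add [yqngn,yjdn,wmyuh] -> 15 lines: tehm cgem qbhlc ieu uxo zfcut jere yqngn yjdn wmyuh gvh teowc iym orfp bwsqa
Hunk 3: at line 4 remove [zfcut] add [pxtkt] -> 15 lines: tehm cgem qbhlc ieu uxo pxtkt jere yqngn yjdn wmyuh gvh teowc iym orfp bwsqa
Hunk 4: at line 12 remove [iym,orfp] add [huy] -> 14 lines: tehm cgem qbhlc ieu uxo pxtkt jere yqngn yjdn wmyuh gvh teowc huy bwsqa
Hunk 5: at line 4 remove [pxtkt,jere,yqngn] add [nwz,qldgw,qsm] -> 14 lines: tehm cgem qbhlc ieu uxo nwz qldgw qsm yjdn wmyuh gvh teowc huy bwsqa
Final line 1: tehm

Answer: tehm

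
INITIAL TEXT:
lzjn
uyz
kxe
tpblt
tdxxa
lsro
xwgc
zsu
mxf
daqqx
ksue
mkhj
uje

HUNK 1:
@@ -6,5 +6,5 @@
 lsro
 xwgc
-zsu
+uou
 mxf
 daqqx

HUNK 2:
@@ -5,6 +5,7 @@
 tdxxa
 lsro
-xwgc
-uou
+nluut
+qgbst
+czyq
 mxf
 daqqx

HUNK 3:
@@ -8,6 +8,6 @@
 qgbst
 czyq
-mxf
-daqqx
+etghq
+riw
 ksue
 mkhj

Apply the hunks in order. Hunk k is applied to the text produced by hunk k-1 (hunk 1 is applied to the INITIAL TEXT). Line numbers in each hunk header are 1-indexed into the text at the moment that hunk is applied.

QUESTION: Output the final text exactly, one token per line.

Hunk 1: at line 6 remove [zsu] add [uou] -> 13 lines: lzjn uyz kxe tpblt tdxxa lsro xwgc uou mxf daqqx ksue mkhj uje
Hunk 2: at line 5 remove [xwgc,uou] add [nluut,qgbst,czyq] -> 14 lines: lzjn uyz kxe tpblt tdxxa lsro nluut qgbst czyq mxf daqqx ksue mkhj uje
Hunk 3: at line 8 remove [mxf,daqqx] add [etghq,riw] -> 14 lines: lzjn uyz kxe tpblt tdxxa lsro nluut qgbst czyq etghq riw ksue mkhj uje

Answer: lzjn
uyz
kxe
tpblt
tdxxa
lsro
nluut
qgbst
czyq
etghq
riw
ksue
mkhj
uje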